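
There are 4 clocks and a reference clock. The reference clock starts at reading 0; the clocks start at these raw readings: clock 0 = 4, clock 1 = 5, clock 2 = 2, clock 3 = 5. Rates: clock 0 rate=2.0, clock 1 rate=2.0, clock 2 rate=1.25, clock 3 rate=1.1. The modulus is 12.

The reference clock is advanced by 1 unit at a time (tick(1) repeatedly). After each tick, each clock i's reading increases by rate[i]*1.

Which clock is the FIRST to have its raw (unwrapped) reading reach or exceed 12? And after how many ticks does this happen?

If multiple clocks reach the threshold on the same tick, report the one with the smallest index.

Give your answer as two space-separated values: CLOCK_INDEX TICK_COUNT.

Answer: 0 4

Derivation:
clock 0: start=4, rate=2.0, needs 12-4 = 8; ticks = ceil(8/2.0) = ceil(4.0000) = 4; reading at tick 4 = 4 + 2.0*4 = 12.0000
clock 1: start=5, rate=2.0, needs 12-5 = 7; ticks = ceil(7/2.0) = ceil(3.5000) = 4; reading at tick 4 = 5 + 2.0*4 = 13.0000
clock 2: start=2, rate=1.25, needs 12-2 = 10; ticks = ceil(10/1.25) = ceil(8.0000) = 8; reading at tick 8 = 2 + 1.25*8 = 12.0000
clock 3: start=5, rate=1.1, needs 12-5 = 7; ticks = ceil(7/1.1) = ceil(6.3636) = 7; reading at tick 7 = 5 + 1.1*7 = 12.7000
Minimum tick count = 4; winners = [0, 1]; smallest index = 0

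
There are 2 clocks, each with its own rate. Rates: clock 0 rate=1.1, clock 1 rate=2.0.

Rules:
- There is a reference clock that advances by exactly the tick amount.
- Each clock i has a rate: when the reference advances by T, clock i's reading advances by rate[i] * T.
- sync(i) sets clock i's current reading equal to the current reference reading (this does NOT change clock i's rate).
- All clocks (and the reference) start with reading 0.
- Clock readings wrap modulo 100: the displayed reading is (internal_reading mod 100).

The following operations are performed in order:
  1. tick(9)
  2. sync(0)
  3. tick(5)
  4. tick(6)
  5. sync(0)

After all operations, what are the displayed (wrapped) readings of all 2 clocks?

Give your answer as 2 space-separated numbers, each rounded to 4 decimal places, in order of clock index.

After op 1 tick(9): ref=9.0000 raw=[9.9000 18.0000]
After op 2 sync(0): ref=9.0000 raw=[9.0000 18.0000]
After op 3 tick(5): ref=14.0000 raw=[14.5000 28.0000]
After op 4 tick(6): ref=20.0000 raw=[21.1000 40.0000]
After op 5 sync(0): ref=20.0000 raw=[20.0000 40.0000]
Wrap final raw readings (mod 100): 20.0000 mod 100 = 20.0000; 40.0000 mod 100 = 40.0000

Answer: 20.0000 40.0000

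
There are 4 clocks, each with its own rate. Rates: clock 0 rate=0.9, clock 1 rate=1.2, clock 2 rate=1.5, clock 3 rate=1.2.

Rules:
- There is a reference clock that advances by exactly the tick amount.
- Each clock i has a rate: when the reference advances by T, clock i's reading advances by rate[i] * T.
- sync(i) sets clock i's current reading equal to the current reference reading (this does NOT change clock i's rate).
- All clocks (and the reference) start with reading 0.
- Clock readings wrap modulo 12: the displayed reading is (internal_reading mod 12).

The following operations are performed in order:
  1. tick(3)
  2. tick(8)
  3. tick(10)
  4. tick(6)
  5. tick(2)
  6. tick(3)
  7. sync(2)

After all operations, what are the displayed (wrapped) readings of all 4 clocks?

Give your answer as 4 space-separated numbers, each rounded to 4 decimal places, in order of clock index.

After op 1 tick(3): ref=3.0000 raw=[2.7000 3.6000 4.5000 3.6000]
After op 2 tick(8): ref=11.0000 raw=[9.9000 13.2000 16.5000 13.2000]
After op 3 tick(10): ref=21.0000 raw=[18.9000 25.2000 31.5000 25.2000]
After op 4 tick(6): ref=27.0000 raw=[24.3000 32.4000 40.5000 32.4000]
After op 5 tick(2): ref=29.0000 raw=[26.1000 34.8000 43.5000 34.8000]
After op 6 tick(3): ref=32.0000 raw=[28.8000 38.4000 48.0000 38.4000]
After op 7 sync(2): ref=32.0000 raw=[28.8000 38.4000 32.0000 38.4000]
Wrap final raw readings (mod 12): 28.8000 mod 12 = 4.8000; 38.4000 mod 12 = 2.4000; 32.0000 mod 12 = 8.0000; 38.4000 mod 12 = 2.4000

Answer: 4.8000 2.4000 8.0000 2.4000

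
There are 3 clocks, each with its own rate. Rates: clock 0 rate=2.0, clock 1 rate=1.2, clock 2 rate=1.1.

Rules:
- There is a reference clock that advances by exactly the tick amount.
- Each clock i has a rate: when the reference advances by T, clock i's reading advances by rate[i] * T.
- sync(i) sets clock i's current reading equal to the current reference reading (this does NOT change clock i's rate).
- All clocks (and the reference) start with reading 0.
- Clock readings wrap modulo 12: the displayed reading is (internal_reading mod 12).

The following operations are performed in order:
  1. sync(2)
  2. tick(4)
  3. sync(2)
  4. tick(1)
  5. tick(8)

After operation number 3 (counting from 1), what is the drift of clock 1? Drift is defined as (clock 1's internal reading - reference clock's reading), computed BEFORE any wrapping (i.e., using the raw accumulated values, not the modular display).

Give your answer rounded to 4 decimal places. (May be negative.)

Answer: 0.8000

Derivation:
After op 1 sync(2): ref=0.0000 raw=[0.0000 0.0000 0.0000]
After op 2 tick(4): ref=4.0000 raw=[8.0000 4.8000 4.4000]
After op 3 sync(2): ref=4.0000 raw=[8.0000 4.8000 4.0000]
Drift of clock 1 after op 3: 4.8000 - 4.0000 = 0.8000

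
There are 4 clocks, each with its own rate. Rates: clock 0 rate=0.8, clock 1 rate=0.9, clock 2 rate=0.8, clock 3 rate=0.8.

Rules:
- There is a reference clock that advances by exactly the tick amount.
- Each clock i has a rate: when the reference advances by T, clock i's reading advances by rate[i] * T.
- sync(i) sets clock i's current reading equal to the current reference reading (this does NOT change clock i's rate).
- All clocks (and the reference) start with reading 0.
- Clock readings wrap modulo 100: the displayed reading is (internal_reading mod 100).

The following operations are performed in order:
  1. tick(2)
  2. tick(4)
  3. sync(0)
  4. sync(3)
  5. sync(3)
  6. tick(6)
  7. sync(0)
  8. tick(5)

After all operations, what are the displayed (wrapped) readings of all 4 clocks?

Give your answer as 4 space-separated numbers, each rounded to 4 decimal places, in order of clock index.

Answer: 16.0000 15.3000 13.6000 14.8000

Derivation:
After op 1 tick(2): ref=2.0000 raw=[1.6000 1.8000 1.6000 1.6000]
After op 2 tick(4): ref=6.0000 raw=[4.8000 5.4000 4.8000 4.8000]
After op 3 sync(0): ref=6.0000 raw=[6.0000 5.4000 4.8000 4.8000]
After op 4 sync(3): ref=6.0000 raw=[6.0000 5.4000 4.8000 6.0000]
After op 5 sync(3): ref=6.0000 raw=[6.0000 5.4000 4.8000 6.0000]
After op 6 tick(6): ref=12.0000 raw=[10.8000 10.8000 9.6000 10.8000]
After op 7 sync(0): ref=12.0000 raw=[12.0000 10.8000 9.6000 10.8000]
After op 8 tick(5): ref=17.0000 raw=[16.0000 15.3000 13.6000 14.8000]
Wrap final raw readings (mod 100): 16.0000 mod 100 = 16.0000; 15.3000 mod 100 = 15.3000; 13.6000 mod 100 = 13.6000; 14.8000 mod 100 = 14.8000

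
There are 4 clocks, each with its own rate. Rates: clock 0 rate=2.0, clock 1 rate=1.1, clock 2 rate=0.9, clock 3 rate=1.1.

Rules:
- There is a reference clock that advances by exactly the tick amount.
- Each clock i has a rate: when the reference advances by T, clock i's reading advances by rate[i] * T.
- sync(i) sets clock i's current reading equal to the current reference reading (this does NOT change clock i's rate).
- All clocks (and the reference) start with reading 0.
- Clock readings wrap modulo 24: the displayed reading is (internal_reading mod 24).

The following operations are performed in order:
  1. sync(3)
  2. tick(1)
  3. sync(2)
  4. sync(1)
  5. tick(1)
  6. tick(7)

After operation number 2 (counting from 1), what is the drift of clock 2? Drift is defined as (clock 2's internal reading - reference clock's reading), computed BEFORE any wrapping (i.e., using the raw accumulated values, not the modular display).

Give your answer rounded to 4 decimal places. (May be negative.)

Answer: -0.1000

Derivation:
After op 1 sync(3): ref=0.0000 raw=[0.0000 0.0000 0.0000 0.0000]
After op 2 tick(1): ref=1.0000 raw=[2.0000 1.1000 0.9000 1.1000]
Drift of clock 2 after op 2: 0.9000 - 1.0000 = -0.1000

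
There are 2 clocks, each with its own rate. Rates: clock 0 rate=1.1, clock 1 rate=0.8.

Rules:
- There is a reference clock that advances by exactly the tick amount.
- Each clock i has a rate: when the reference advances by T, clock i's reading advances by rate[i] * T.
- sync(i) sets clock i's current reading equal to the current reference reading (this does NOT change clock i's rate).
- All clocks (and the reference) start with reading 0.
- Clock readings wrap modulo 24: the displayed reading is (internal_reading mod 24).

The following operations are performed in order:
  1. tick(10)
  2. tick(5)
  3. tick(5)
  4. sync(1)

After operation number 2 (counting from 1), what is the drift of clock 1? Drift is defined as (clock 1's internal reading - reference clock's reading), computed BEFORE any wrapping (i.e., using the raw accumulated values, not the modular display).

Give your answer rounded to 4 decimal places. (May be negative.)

After op 1 tick(10): ref=10.0000 raw=[11.0000 8.0000]
After op 2 tick(5): ref=15.0000 raw=[16.5000 12.0000]
Drift of clock 1 after op 2: 12.0000 - 15.0000 = -3.0000

Answer: -3.0000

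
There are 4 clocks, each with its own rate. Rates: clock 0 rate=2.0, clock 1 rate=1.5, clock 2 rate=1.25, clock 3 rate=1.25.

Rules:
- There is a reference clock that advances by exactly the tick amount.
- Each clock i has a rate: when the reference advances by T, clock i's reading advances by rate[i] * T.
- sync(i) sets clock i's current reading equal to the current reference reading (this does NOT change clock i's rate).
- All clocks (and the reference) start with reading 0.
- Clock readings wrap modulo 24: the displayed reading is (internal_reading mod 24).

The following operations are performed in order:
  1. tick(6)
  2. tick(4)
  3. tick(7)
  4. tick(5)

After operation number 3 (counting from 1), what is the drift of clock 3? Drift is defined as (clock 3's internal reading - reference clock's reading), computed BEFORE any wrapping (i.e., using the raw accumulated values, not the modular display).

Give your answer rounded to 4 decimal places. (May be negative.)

After op 1 tick(6): ref=6.0000 raw=[12.0000 9.0000 7.5000 7.5000]
After op 2 tick(4): ref=10.0000 raw=[20.0000 15.0000 12.5000 12.5000]
After op 3 tick(7): ref=17.0000 raw=[34.0000 25.5000 21.2500 21.2500]
Drift of clock 3 after op 3: 21.2500 - 17.0000 = 4.2500

Answer: 4.2500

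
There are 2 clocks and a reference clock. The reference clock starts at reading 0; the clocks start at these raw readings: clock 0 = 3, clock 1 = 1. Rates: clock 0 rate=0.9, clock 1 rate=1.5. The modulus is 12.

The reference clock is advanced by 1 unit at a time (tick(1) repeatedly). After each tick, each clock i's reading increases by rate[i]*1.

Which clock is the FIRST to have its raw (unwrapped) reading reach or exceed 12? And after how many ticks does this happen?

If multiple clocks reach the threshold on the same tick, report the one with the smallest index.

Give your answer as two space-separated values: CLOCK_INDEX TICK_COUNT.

Answer: 1 8

Derivation:
clock 0: start=3, rate=0.9, needs 12-3 = 9; ticks = ceil(9/0.9) = ceil(10.0000) = 10; reading at tick 10 = 3 + 0.9*10 = 12.0000
clock 1: start=1, rate=1.5, needs 12-1 = 11; ticks = ceil(11/1.5) = ceil(7.3333) = 8; reading at tick 8 = 1 + 1.5*8 = 13.0000
Minimum tick count = 8; winners = [1]; smallest index = 1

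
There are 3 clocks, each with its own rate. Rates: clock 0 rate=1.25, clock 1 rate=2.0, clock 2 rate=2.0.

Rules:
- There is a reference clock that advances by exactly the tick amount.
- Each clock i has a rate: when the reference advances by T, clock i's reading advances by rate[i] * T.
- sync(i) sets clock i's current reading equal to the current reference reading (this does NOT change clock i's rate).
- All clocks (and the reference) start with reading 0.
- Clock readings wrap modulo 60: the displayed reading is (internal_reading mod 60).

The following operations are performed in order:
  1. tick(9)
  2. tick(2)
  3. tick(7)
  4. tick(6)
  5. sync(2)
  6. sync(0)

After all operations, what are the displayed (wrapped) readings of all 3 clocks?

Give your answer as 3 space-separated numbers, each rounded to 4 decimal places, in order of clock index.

Answer: 24.0000 48.0000 24.0000

Derivation:
After op 1 tick(9): ref=9.0000 raw=[11.2500 18.0000 18.0000]
After op 2 tick(2): ref=11.0000 raw=[13.7500 22.0000 22.0000]
After op 3 tick(7): ref=18.0000 raw=[22.5000 36.0000 36.0000]
After op 4 tick(6): ref=24.0000 raw=[30.0000 48.0000 48.0000]
After op 5 sync(2): ref=24.0000 raw=[30.0000 48.0000 24.0000]
After op 6 sync(0): ref=24.0000 raw=[24.0000 48.0000 24.0000]
Wrap final raw readings (mod 60): 24.0000 mod 60 = 24.0000; 48.0000 mod 60 = 48.0000; 24.0000 mod 60 = 24.0000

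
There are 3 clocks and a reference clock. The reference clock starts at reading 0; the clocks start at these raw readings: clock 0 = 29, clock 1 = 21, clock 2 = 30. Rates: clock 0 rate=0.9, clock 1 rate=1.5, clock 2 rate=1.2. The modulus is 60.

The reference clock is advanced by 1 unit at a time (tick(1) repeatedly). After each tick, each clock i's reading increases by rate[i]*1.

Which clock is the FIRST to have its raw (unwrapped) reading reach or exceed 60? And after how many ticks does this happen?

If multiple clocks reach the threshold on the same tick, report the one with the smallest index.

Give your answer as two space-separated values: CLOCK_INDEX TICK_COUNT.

Answer: 2 25

Derivation:
clock 0: start=29, rate=0.9, needs 60-29 = 31; ticks = ceil(31/0.9) = ceil(34.4444) = 35; reading at tick 35 = 29 + 0.9*35 = 60.5000
clock 1: start=21, rate=1.5, needs 60-21 = 39; ticks = ceil(39/1.5) = ceil(26.0000) = 26; reading at tick 26 = 21 + 1.5*26 = 60.0000
clock 2: start=30, rate=1.2, needs 60-30 = 30; ticks = ceil(30/1.2) = ceil(25.0000) = 25; reading at tick 25 = 30 + 1.2*25 = 60.0000
Minimum tick count = 25; winners = [2]; smallest index = 2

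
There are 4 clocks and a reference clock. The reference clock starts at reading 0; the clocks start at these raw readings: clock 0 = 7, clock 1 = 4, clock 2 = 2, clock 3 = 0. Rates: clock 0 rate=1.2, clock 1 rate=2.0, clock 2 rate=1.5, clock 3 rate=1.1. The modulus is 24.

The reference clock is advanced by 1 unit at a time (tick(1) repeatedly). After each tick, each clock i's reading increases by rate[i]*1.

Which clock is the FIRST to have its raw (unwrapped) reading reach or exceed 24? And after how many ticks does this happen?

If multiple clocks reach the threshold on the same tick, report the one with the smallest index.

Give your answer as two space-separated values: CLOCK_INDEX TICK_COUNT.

Answer: 1 10

Derivation:
clock 0: start=7, rate=1.2, needs 24-7 = 17; ticks = ceil(17/1.2) = ceil(14.1667) = 15; reading at tick 15 = 7 + 1.2*15 = 25.0000
clock 1: start=4, rate=2.0, needs 24-4 = 20; ticks = ceil(20/2.0) = ceil(10.0000) = 10; reading at tick 10 = 4 + 2.0*10 = 24.0000
clock 2: start=2, rate=1.5, needs 24-2 = 22; ticks = ceil(22/1.5) = ceil(14.6667) = 15; reading at tick 15 = 2 + 1.5*15 = 24.5000
clock 3: start=0, rate=1.1, needs 24-0 = 24; ticks = ceil(24/1.1) = ceil(21.8182) = 22; reading at tick 22 = 0 + 1.1*22 = 24.2000
Minimum tick count = 10; winners = [1]; smallest index = 1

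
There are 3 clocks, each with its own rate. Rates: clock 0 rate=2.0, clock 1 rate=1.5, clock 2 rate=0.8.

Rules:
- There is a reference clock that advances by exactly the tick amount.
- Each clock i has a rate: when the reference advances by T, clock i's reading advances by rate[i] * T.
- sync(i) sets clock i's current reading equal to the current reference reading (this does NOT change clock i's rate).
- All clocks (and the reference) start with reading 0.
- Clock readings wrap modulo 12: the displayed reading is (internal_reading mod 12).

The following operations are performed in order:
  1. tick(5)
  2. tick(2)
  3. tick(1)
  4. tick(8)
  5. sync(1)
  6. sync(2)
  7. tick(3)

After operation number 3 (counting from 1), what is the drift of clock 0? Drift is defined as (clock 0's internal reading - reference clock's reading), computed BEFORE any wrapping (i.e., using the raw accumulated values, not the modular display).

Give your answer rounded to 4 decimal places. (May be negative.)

After op 1 tick(5): ref=5.0000 raw=[10.0000 7.5000 4.0000]
After op 2 tick(2): ref=7.0000 raw=[14.0000 10.5000 5.6000]
After op 3 tick(1): ref=8.0000 raw=[16.0000 12.0000 6.4000]
Drift of clock 0 after op 3: 16.0000 - 8.0000 = 8.0000

Answer: 8.0000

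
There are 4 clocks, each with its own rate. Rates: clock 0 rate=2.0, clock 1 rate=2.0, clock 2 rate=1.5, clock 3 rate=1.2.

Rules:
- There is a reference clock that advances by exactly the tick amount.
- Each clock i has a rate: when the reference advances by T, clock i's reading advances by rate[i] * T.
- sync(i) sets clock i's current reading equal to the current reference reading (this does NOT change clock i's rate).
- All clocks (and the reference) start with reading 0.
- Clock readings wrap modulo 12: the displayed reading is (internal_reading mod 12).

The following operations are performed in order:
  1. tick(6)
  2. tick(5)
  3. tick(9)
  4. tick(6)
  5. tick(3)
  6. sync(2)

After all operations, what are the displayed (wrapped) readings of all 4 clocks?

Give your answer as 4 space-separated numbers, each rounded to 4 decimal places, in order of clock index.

Answer: 10.0000 10.0000 5.0000 10.8000

Derivation:
After op 1 tick(6): ref=6.0000 raw=[12.0000 12.0000 9.0000 7.2000]
After op 2 tick(5): ref=11.0000 raw=[22.0000 22.0000 16.5000 13.2000]
After op 3 tick(9): ref=20.0000 raw=[40.0000 40.0000 30.0000 24.0000]
After op 4 tick(6): ref=26.0000 raw=[52.0000 52.0000 39.0000 31.2000]
After op 5 tick(3): ref=29.0000 raw=[58.0000 58.0000 43.5000 34.8000]
After op 6 sync(2): ref=29.0000 raw=[58.0000 58.0000 29.0000 34.8000]
Wrap final raw readings (mod 12): 58.0000 mod 12 = 10.0000; 58.0000 mod 12 = 10.0000; 29.0000 mod 12 = 5.0000; 34.8000 mod 12 = 10.8000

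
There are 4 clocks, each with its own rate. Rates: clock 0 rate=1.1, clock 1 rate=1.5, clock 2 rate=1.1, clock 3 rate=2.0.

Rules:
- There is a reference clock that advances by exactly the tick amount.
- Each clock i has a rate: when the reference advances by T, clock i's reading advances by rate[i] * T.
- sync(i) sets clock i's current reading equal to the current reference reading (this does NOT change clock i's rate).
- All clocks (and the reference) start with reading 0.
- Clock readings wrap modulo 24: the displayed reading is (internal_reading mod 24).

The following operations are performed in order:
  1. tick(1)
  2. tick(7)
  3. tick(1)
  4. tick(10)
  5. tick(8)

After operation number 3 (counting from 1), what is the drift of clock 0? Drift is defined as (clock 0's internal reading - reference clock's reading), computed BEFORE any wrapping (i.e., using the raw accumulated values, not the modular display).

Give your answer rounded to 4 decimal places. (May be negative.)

After op 1 tick(1): ref=1.0000 raw=[1.1000 1.5000 1.1000 2.0000]
After op 2 tick(7): ref=8.0000 raw=[8.8000 12.0000 8.8000 16.0000]
After op 3 tick(1): ref=9.0000 raw=[9.9000 13.5000 9.9000 18.0000]
Drift of clock 0 after op 3: 9.9000 - 9.0000 = 0.9000

Answer: 0.9000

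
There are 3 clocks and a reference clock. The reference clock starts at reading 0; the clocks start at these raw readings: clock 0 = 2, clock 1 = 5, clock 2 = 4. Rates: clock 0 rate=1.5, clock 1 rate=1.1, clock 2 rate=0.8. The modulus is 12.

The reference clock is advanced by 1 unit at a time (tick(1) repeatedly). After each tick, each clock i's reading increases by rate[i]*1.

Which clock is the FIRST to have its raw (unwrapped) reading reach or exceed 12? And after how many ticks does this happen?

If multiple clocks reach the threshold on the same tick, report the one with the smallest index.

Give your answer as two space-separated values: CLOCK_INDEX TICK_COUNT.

clock 0: start=2, rate=1.5, needs 12-2 = 10; ticks = ceil(10/1.5) = ceil(6.6667) = 7; reading at tick 7 = 2 + 1.5*7 = 12.5000
clock 1: start=5, rate=1.1, needs 12-5 = 7; ticks = ceil(7/1.1) = ceil(6.3636) = 7; reading at tick 7 = 5 + 1.1*7 = 12.7000
clock 2: start=4, rate=0.8, needs 12-4 = 8; ticks = ceil(8/0.8) = ceil(10.0000) = 10; reading at tick 10 = 4 + 0.8*10 = 12.0000
Minimum tick count = 7; winners = [0, 1]; smallest index = 0

Answer: 0 7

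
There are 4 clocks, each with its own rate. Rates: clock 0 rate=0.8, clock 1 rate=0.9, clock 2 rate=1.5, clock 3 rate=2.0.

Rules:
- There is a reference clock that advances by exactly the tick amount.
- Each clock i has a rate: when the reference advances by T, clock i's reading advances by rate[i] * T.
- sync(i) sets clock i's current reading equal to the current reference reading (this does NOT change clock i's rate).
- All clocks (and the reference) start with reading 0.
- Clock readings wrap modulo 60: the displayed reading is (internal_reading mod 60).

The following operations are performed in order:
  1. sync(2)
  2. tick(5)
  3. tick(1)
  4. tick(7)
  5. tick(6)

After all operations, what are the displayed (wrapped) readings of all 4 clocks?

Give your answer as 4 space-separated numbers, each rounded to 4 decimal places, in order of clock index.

After op 1 sync(2): ref=0.0000 raw=[0.0000 0.0000 0.0000 0.0000]
After op 2 tick(5): ref=5.0000 raw=[4.0000 4.5000 7.5000 10.0000]
After op 3 tick(1): ref=6.0000 raw=[4.8000 5.4000 9.0000 12.0000]
After op 4 tick(7): ref=13.0000 raw=[10.4000 11.7000 19.5000 26.0000]
After op 5 tick(6): ref=19.0000 raw=[15.2000 17.1000 28.5000 38.0000]
Wrap final raw readings (mod 60): 15.2000 mod 60 = 15.2000; 17.1000 mod 60 = 17.1000; 28.5000 mod 60 = 28.5000; 38.0000 mod 60 = 38.0000

Answer: 15.2000 17.1000 28.5000 38.0000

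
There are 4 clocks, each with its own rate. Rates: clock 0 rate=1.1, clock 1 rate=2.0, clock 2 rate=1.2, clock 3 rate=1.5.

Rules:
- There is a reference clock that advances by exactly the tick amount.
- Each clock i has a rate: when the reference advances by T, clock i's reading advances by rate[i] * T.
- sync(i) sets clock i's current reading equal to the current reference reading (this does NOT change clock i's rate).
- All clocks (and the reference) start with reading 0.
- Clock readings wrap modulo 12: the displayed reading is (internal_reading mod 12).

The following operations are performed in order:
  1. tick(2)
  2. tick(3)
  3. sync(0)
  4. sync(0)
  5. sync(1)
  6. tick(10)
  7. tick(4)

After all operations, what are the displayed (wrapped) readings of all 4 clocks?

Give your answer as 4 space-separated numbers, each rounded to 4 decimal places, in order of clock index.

Answer: 8.4000 9.0000 10.8000 4.5000

Derivation:
After op 1 tick(2): ref=2.0000 raw=[2.2000 4.0000 2.4000 3.0000]
After op 2 tick(3): ref=5.0000 raw=[5.5000 10.0000 6.0000 7.5000]
After op 3 sync(0): ref=5.0000 raw=[5.0000 10.0000 6.0000 7.5000]
After op 4 sync(0): ref=5.0000 raw=[5.0000 10.0000 6.0000 7.5000]
After op 5 sync(1): ref=5.0000 raw=[5.0000 5.0000 6.0000 7.5000]
After op 6 tick(10): ref=15.0000 raw=[16.0000 25.0000 18.0000 22.5000]
After op 7 tick(4): ref=19.0000 raw=[20.4000 33.0000 22.8000 28.5000]
Wrap final raw readings (mod 12): 20.4000 mod 12 = 8.4000; 33.0000 mod 12 = 9.0000; 22.8000 mod 12 = 10.8000; 28.5000 mod 12 = 4.5000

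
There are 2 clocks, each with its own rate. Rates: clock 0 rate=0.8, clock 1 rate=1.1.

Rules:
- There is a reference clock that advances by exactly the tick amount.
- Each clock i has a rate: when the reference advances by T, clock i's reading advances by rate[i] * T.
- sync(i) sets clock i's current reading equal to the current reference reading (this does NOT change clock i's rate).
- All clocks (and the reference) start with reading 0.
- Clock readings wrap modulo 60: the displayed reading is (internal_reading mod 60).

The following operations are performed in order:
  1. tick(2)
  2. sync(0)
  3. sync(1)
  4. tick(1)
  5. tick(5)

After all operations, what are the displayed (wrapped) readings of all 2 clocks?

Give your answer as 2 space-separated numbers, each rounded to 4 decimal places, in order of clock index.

After op 1 tick(2): ref=2.0000 raw=[1.6000 2.2000]
After op 2 sync(0): ref=2.0000 raw=[2.0000 2.2000]
After op 3 sync(1): ref=2.0000 raw=[2.0000 2.0000]
After op 4 tick(1): ref=3.0000 raw=[2.8000 3.1000]
After op 5 tick(5): ref=8.0000 raw=[6.8000 8.6000]
Wrap final raw readings (mod 60): 6.8000 mod 60 = 6.8000; 8.6000 mod 60 = 8.6000

Answer: 6.8000 8.6000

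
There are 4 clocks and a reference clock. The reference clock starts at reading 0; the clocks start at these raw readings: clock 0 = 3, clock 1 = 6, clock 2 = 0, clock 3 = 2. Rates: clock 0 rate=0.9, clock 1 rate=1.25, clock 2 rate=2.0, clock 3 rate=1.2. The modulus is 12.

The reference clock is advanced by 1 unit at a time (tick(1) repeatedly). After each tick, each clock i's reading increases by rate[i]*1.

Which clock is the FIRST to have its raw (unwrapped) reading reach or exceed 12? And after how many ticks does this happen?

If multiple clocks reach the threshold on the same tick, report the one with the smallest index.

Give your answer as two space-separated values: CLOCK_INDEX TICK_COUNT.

Answer: 1 5

Derivation:
clock 0: start=3, rate=0.9, needs 12-3 = 9; ticks = ceil(9/0.9) = ceil(10.0000) = 10; reading at tick 10 = 3 + 0.9*10 = 12.0000
clock 1: start=6, rate=1.25, needs 12-6 = 6; ticks = ceil(6/1.25) = ceil(4.8000) = 5; reading at tick 5 = 6 + 1.25*5 = 12.2500
clock 2: start=0, rate=2.0, needs 12-0 = 12; ticks = ceil(12/2.0) = ceil(6.0000) = 6; reading at tick 6 = 0 + 2.0*6 = 12.0000
clock 3: start=2, rate=1.2, needs 12-2 = 10; ticks = ceil(10/1.2) = ceil(8.3333) = 9; reading at tick 9 = 2 + 1.2*9 = 12.8000
Minimum tick count = 5; winners = [1]; smallest index = 1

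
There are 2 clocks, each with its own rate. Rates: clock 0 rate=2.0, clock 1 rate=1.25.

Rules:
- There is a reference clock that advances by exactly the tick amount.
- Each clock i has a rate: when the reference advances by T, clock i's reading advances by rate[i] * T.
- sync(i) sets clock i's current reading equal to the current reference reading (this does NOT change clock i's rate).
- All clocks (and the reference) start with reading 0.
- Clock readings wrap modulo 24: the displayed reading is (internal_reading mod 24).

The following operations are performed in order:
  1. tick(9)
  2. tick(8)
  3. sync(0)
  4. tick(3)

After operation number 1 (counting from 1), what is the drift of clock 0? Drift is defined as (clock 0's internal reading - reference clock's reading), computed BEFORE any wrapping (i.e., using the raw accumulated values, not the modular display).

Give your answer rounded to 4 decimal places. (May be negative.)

After op 1 tick(9): ref=9.0000 raw=[18.0000 11.2500]
Drift of clock 0 after op 1: 18.0000 - 9.0000 = 9.0000

Answer: 9.0000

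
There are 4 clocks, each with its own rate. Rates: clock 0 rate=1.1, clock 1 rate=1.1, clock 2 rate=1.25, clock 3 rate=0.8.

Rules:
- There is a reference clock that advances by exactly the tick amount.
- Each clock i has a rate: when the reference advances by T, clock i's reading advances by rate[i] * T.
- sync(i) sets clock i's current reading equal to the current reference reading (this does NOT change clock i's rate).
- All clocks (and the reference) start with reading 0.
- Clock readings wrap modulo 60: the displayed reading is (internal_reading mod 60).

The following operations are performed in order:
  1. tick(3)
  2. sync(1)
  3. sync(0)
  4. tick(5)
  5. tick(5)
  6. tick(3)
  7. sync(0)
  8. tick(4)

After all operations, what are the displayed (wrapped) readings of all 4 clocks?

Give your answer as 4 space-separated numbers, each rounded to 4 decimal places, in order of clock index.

Answer: 20.4000 21.7000 25.0000 16.0000

Derivation:
After op 1 tick(3): ref=3.0000 raw=[3.3000 3.3000 3.7500 2.4000]
After op 2 sync(1): ref=3.0000 raw=[3.3000 3.0000 3.7500 2.4000]
After op 3 sync(0): ref=3.0000 raw=[3.0000 3.0000 3.7500 2.4000]
After op 4 tick(5): ref=8.0000 raw=[8.5000 8.5000 10.0000 6.4000]
After op 5 tick(5): ref=13.0000 raw=[14.0000 14.0000 16.2500 10.4000]
After op 6 tick(3): ref=16.0000 raw=[17.3000 17.3000 20.0000 12.8000]
After op 7 sync(0): ref=16.0000 raw=[16.0000 17.3000 20.0000 12.8000]
After op 8 tick(4): ref=20.0000 raw=[20.4000 21.7000 25.0000 16.0000]
Wrap final raw readings (mod 60): 20.4000 mod 60 = 20.4000; 21.7000 mod 60 = 21.7000; 25.0000 mod 60 = 25.0000; 16.0000 mod 60 = 16.0000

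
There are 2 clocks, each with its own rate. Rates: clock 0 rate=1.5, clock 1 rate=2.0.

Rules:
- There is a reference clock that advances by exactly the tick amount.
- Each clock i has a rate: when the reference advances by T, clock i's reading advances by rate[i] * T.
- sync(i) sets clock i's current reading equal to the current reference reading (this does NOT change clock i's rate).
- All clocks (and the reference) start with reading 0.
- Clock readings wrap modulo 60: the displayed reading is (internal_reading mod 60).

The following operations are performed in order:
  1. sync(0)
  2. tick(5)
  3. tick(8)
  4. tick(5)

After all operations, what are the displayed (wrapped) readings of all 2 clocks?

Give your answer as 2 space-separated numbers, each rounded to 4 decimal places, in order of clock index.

After op 1 sync(0): ref=0.0000 raw=[0.0000 0.0000]
After op 2 tick(5): ref=5.0000 raw=[7.5000 10.0000]
After op 3 tick(8): ref=13.0000 raw=[19.5000 26.0000]
After op 4 tick(5): ref=18.0000 raw=[27.0000 36.0000]
Wrap final raw readings (mod 60): 27.0000 mod 60 = 27.0000; 36.0000 mod 60 = 36.0000

Answer: 27.0000 36.0000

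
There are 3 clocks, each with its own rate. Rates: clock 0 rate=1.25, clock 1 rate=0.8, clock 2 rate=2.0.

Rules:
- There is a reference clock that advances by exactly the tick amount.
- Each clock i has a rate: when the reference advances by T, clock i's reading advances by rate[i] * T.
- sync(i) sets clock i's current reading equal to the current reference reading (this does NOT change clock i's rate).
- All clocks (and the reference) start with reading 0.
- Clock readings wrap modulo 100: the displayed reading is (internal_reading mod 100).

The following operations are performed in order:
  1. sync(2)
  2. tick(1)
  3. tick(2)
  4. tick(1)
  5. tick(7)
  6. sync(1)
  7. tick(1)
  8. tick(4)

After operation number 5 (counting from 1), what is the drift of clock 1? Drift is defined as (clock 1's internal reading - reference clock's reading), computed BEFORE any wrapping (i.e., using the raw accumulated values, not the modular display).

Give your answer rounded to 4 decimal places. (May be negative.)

Answer: -2.2000

Derivation:
After op 1 sync(2): ref=0.0000 raw=[0.0000 0.0000 0.0000]
After op 2 tick(1): ref=1.0000 raw=[1.2500 0.8000 2.0000]
After op 3 tick(2): ref=3.0000 raw=[3.7500 2.4000 6.0000]
After op 4 tick(1): ref=4.0000 raw=[5.0000 3.2000 8.0000]
After op 5 tick(7): ref=11.0000 raw=[13.7500 8.8000 22.0000]
Drift of clock 1 after op 5: 8.8000 - 11.0000 = -2.2000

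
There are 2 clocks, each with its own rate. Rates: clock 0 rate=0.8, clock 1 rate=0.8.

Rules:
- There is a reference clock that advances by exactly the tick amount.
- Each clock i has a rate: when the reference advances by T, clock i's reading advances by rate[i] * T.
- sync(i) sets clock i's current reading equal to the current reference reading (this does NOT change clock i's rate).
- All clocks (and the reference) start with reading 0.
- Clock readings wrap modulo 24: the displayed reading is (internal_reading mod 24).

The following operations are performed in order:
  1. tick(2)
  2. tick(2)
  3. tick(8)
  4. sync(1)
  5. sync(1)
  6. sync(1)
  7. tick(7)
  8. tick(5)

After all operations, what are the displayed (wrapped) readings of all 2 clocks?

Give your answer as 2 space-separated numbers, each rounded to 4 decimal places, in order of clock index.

After op 1 tick(2): ref=2.0000 raw=[1.6000 1.6000]
After op 2 tick(2): ref=4.0000 raw=[3.2000 3.2000]
After op 3 tick(8): ref=12.0000 raw=[9.6000 9.6000]
After op 4 sync(1): ref=12.0000 raw=[9.6000 12.0000]
After op 5 sync(1): ref=12.0000 raw=[9.6000 12.0000]
After op 6 sync(1): ref=12.0000 raw=[9.6000 12.0000]
After op 7 tick(7): ref=19.0000 raw=[15.2000 17.6000]
After op 8 tick(5): ref=24.0000 raw=[19.2000 21.6000]
Wrap final raw readings (mod 24): 19.2000 mod 24 = 19.2000; 21.6000 mod 24 = 21.6000

Answer: 19.2000 21.6000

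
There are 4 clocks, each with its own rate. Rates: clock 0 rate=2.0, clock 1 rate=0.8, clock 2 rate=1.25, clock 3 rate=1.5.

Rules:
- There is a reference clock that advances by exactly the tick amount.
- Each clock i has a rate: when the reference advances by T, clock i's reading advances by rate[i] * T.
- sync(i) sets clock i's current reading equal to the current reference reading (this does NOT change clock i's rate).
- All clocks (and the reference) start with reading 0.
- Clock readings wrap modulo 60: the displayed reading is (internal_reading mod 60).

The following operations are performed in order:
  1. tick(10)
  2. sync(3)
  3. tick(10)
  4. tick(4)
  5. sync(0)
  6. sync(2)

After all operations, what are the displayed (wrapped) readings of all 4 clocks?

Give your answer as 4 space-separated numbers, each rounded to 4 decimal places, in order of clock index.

After op 1 tick(10): ref=10.0000 raw=[20.0000 8.0000 12.5000 15.0000]
After op 2 sync(3): ref=10.0000 raw=[20.0000 8.0000 12.5000 10.0000]
After op 3 tick(10): ref=20.0000 raw=[40.0000 16.0000 25.0000 25.0000]
After op 4 tick(4): ref=24.0000 raw=[48.0000 19.2000 30.0000 31.0000]
After op 5 sync(0): ref=24.0000 raw=[24.0000 19.2000 30.0000 31.0000]
After op 6 sync(2): ref=24.0000 raw=[24.0000 19.2000 24.0000 31.0000]
Wrap final raw readings (mod 60): 24.0000 mod 60 = 24.0000; 19.2000 mod 60 = 19.2000; 24.0000 mod 60 = 24.0000; 31.0000 mod 60 = 31.0000

Answer: 24.0000 19.2000 24.0000 31.0000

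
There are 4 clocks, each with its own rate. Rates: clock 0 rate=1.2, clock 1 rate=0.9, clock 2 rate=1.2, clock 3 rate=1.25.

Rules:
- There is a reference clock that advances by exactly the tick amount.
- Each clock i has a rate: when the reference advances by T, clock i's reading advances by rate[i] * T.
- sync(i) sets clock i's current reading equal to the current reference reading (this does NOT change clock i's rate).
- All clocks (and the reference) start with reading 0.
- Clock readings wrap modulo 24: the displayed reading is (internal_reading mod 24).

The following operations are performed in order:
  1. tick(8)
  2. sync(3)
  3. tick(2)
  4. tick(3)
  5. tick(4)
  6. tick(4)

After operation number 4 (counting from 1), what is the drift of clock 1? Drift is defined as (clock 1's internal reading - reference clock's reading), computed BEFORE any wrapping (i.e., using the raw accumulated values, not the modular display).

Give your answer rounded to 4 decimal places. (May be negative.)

Answer: -1.3000

Derivation:
After op 1 tick(8): ref=8.0000 raw=[9.6000 7.2000 9.6000 10.0000]
After op 2 sync(3): ref=8.0000 raw=[9.6000 7.2000 9.6000 8.0000]
After op 3 tick(2): ref=10.0000 raw=[12.0000 9.0000 12.0000 10.5000]
After op 4 tick(3): ref=13.0000 raw=[15.6000 11.7000 15.6000 14.2500]
Drift of clock 1 after op 4: 11.7000 - 13.0000 = -1.3000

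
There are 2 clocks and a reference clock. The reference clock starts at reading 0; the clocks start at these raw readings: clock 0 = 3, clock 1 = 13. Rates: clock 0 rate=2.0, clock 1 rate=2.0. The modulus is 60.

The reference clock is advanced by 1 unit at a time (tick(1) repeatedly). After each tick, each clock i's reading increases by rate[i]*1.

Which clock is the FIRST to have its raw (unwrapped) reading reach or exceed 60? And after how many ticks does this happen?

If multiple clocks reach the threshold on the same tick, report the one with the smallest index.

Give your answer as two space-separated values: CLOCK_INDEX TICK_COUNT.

clock 0: start=3, rate=2.0, needs 60-3 = 57; ticks = ceil(57/2.0) = ceil(28.5000) = 29; reading at tick 29 = 3 + 2.0*29 = 61.0000
clock 1: start=13, rate=2.0, needs 60-13 = 47; ticks = ceil(47/2.0) = ceil(23.5000) = 24; reading at tick 24 = 13 + 2.0*24 = 61.0000
Minimum tick count = 24; winners = [1]; smallest index = 1

Answer: 1 24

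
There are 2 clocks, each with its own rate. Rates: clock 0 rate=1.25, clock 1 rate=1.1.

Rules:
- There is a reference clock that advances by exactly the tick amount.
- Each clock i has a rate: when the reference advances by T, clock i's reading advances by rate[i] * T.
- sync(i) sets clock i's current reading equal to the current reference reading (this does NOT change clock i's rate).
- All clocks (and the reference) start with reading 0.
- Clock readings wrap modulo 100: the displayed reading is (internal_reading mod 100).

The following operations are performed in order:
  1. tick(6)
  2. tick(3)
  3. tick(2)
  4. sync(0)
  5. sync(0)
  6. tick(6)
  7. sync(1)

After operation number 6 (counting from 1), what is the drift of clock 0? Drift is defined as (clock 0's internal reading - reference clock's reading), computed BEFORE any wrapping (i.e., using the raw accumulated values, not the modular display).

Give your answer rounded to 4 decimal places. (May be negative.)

Answer: 1.5000

Derivation:
After op 1 tick(6): ref=6.0000 raw=[7.5000 6.6000]
After op 2 tick(3): ref=9.0000 raw=[11.2500 9.9000]
After op 3 tick(2): ref=11.0000 raw=[13.7500 12.1000]
After op 4 sync(0): ref=11.0000 raw=[11.0000 12.1000]
After op 5 sync(0): ref=11.0000 raw=[11.0000 12.1000]
After op 6 tick(6): ref=17.0000 raw=[18.5000 18.7000]
Drift of clock 0 after op 6: 18.5000 - 17.0000 = 1.5000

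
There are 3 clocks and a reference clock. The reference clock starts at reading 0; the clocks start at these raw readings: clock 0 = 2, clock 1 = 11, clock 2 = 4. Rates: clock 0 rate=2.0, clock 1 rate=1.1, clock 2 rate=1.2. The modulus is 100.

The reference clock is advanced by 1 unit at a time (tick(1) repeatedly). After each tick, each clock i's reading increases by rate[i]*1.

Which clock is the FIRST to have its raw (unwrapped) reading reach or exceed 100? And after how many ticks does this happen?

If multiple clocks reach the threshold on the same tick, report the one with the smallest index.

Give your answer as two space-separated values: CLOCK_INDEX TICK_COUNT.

clock 0: start=2, rate=2.0, needs 100-2 = 98; ticks = ceil(98/2.0) = ceil(49.0000) = 49; reading at tick 49 = 2 + 2.0*49 = 100.0000
clock 1: start=11, rate=1.1, needs 100-11 = 89; ticks = ceil(89/1.1) = ceil(80.9091) = 81; reading at tick 81 = 11 + 1.1*81 = 100.1000
clock 2: start=4, rate=1.2, needs 100-4 = 96; ticks = ceil(96/1.2) = ceil(80.0000) = 80; reading at tick 80 = 4 + 1.2*80 = 100.0000
Minimum tick count = 49; winners = [0]; smallest index = 0

Answer: 0 49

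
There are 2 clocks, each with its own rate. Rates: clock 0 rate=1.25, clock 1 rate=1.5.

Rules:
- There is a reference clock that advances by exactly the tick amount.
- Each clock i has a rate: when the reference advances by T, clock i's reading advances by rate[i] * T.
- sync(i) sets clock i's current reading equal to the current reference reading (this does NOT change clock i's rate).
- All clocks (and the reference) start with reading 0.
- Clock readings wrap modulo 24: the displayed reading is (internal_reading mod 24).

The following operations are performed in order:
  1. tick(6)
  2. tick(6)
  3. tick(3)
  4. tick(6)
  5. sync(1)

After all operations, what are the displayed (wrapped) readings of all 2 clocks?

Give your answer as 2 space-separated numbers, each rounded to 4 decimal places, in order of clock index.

Answer: 2.2500 21.0000

Derivation:
After op 1 tick(6): ref=6.0000 raw=[7.5000 9.0000]
After op 2 tick(6): ref=12.0000 raw=[15.0000 18.0000]
After op 3 tick(3): ref=15.0000 raw=[18.7500 22.5000]
After op 4 tick(6): ref=21.0000 raw=[26.2500 31.5000]
After op 5 sync(1): ref=21.0000 raw=[26.2500 21.0000]
Wrap final raw readings (mod 24): 26.2500 mod 24 = 2.2500; 21.0000 mod 24 = 21.0000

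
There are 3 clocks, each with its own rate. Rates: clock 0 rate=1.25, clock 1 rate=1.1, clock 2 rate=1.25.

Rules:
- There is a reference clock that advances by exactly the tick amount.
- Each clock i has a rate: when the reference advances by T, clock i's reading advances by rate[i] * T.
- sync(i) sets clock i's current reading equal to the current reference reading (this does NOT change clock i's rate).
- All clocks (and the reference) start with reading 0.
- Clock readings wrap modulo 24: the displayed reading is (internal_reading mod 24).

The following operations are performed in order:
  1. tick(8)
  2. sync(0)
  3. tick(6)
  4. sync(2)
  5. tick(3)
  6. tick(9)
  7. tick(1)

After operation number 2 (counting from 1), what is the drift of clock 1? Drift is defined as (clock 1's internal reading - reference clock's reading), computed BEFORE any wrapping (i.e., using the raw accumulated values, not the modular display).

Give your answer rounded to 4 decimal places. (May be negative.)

After op 1 tick(8): ref=8.0000 raw=[10.0000 8.8000 10.0000]
After op 2 sync(0): ref=8.0000 raw=[8.0000 8.8000 10.0000]
Drift of clock 1 after op 2: 8.8000 - 8.0000 = 0.8000

Answer: 0.8000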